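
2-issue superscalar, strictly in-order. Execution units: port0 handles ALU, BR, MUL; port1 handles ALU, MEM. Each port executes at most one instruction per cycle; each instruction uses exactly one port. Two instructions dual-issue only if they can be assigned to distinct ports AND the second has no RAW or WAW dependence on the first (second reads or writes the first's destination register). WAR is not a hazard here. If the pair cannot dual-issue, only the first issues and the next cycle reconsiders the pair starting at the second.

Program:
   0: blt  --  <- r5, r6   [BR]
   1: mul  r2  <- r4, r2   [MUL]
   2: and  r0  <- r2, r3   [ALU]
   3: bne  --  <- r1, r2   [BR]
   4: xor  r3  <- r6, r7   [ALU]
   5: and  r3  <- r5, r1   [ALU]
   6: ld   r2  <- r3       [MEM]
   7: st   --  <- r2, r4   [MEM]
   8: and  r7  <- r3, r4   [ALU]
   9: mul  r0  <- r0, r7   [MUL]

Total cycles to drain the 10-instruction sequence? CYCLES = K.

0. blt.BR @i0  | no-port BR/MUL
1. mul.MUL @i1  | RAW r2
2. and.ALU+bne.BR @i2+i3  | 2-wide
3. xor.ALU @i4  | WAW r3
4. and.ALU @i5  | RAW r3
5. ld.MEM @i6  | no-port MEM/MEM
6. st.MEM+and.ALU @i7+i8  | 2-wide
7. mul.MUL @i9  | tail

CYCLES = 8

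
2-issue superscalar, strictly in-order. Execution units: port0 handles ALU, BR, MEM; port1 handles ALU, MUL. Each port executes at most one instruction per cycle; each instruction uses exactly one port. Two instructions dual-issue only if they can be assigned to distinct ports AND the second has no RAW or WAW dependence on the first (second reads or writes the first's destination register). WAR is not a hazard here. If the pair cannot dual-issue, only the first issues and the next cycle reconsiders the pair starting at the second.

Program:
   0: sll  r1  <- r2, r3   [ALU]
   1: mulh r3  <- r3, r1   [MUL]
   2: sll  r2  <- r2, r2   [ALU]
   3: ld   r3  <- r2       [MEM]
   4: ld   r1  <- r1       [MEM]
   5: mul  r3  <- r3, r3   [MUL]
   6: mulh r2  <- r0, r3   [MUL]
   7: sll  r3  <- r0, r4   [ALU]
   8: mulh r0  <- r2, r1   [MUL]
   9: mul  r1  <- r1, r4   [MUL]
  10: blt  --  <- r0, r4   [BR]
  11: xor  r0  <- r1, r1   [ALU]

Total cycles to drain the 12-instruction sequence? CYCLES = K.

t=0 i0:sll ; RAW r1
t=1 i1,i2:mulh+sll ; 2-wide
t=2 i3:ld ; no-port MEM/MEM
t=3 i4,i5:ld+mul ; 2-wide
t=4 i6,i7:mulh+sll ; 2-wide
t=5 i8:mulh ; no-port MUL/MUL
t=6 i9,i10:mul+blt ; 2-wide
t=7 i11:xor ; tail

CYCLES = 8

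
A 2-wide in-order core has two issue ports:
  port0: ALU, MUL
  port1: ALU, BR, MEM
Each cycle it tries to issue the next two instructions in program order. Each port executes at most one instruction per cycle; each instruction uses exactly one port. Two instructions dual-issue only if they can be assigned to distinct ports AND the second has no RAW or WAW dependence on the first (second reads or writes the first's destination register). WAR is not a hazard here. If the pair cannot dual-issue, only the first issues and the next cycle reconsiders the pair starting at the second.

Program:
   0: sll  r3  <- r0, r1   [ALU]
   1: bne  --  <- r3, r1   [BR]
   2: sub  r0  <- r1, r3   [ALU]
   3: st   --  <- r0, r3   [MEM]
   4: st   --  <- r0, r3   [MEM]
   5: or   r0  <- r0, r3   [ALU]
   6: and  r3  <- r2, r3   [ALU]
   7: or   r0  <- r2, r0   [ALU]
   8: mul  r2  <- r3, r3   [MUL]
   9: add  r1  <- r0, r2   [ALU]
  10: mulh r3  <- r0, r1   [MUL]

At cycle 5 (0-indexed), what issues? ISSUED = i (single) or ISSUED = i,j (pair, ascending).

  cy0 -> i0 (sll.ALU) RAW r3
  cy1 -> i1/i2 (bne.BR/sub.ALU) 2-wide
  cy2 -> i3 (st.MEM) no-port MEM/MEM
  cy3 -> i4/i5 (st.MEM/or.ALU) 2-wide
  cy4 -> i6/i7 (and.ALU/or.ALU) 2-wide
  cy5 -> i8 (mul.MUL) RAW r2
  cy6 -> i9 (add.ALU) RAW r1
  cy7 -> i10 (mulh.MUL) tail

ISSUED = 8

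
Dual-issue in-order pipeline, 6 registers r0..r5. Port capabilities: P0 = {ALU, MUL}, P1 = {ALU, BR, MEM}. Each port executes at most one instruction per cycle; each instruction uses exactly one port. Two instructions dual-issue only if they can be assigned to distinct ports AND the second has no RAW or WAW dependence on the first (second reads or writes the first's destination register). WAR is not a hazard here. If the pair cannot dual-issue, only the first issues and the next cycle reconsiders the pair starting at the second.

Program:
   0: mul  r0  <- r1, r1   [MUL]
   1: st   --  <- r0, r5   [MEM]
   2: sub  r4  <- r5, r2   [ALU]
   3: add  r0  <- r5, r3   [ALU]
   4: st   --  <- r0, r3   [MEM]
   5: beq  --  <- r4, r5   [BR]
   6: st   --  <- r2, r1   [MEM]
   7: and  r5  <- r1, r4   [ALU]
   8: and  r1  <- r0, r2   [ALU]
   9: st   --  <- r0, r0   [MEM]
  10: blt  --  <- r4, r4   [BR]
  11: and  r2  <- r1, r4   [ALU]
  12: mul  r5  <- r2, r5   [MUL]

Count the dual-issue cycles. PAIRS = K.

  cy0 -> i0 (mul) RAW r0
  cy1 -> i1/i2 (st;sub) dual
  cy2 -> i3 (add) RAW r0
  cy3 -> i4 (st) no-port MEM/BR
  cy4 -> i5 (beq) no-port BR/MEM
  cy5 -> i6/i7 (st;and) dual
  cy6 -> i8/i9 (and;st) dual
  cy7 -> i10/i11 (blt;and) dual
  cy8 -> i12 (mul) tail

PAIRS = 4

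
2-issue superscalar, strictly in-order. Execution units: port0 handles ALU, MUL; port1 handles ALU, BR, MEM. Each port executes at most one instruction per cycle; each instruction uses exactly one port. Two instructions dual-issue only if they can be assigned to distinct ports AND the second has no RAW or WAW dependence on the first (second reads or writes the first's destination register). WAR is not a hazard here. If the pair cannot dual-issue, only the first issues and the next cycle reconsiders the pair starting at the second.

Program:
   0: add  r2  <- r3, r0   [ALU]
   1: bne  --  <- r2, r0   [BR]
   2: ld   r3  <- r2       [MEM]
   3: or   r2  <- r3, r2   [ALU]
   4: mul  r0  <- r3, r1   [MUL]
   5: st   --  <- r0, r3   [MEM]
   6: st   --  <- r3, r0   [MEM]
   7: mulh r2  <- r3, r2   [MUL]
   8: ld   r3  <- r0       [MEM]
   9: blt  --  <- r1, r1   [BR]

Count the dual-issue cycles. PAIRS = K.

PAIRS = 2

0. add @i0  | RAW r2
1. bne @i1  | no-port BR/MEM
2. ld @i2  | RAW r3
3. or+mul @i3,i4  | 2-wide
4. st @i5  | no-port MEM/MEM
5. st+mulh @i6,i7  | 2-wide
6. ld @i8  | no-port MEM/BR
7. blt @i9  | tail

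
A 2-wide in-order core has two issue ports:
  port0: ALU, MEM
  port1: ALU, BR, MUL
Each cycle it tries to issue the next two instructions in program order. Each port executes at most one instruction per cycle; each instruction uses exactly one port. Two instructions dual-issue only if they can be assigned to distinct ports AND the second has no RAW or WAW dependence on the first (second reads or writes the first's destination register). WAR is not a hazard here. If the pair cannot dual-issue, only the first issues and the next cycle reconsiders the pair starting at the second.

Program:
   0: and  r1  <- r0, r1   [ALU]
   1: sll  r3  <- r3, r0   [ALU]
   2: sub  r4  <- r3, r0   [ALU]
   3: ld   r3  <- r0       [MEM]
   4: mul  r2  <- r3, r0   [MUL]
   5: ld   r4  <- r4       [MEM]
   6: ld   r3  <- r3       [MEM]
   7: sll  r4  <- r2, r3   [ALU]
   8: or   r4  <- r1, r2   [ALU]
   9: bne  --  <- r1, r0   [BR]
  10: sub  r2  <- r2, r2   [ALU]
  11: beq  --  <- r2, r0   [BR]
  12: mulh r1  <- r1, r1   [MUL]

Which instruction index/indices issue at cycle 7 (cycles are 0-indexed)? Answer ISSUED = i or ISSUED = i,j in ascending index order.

#0 head=0: and.ALU;sll.ALU i0+i1 2-wide
#1 head=2: sub.ALU;ld.MEM i2+i3 2-wide
#2 head=4: mul.MUL;ld.MEM i4+i5 2-wide
#3 head=6: ld.MEM i6 RAW r3
#4 head=7: sll.ALU i7 WAW r4
#5 head=8: or.ALU;bne.BR i8+i9 2-wide
#6 head=10: sub.ALU i10 RAW r2
#7 head=11: beq.BR i11 no-port BR/MUL
#8 head=12: mulh.MUL i12 tail

ISSUED = 11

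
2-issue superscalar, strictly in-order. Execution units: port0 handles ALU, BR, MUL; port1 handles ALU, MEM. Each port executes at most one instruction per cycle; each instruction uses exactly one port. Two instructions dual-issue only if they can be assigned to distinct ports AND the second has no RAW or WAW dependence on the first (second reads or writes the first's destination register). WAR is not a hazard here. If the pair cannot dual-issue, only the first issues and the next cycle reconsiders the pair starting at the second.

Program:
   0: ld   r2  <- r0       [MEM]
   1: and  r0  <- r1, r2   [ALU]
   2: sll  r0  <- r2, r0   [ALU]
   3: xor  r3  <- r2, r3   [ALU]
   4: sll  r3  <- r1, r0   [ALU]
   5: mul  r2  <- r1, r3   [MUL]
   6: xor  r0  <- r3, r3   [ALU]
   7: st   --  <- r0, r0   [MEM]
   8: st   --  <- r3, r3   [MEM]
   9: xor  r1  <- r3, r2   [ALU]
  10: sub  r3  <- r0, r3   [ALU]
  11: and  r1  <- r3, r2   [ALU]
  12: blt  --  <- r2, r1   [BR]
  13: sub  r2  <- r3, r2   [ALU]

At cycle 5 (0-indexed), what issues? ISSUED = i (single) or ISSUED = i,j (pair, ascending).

ISSUED = 7

  cy0 -> i0 (ld) RAW r2
  cy1 -> i1 (and) RAW+WAW r0
  cy2 -> i2+i3 (sll;xor) dual
  cy3 -> i4 (sll) RAW r3
  cy4 -> i5+i6 (mul;xor) dual
  cy5 -> i7 (st) no-port MEM/MEM
  cy6 -> i8+i9 (st;xor) dual
  cy7 -> i10 (sub) RAW r3
  cy8 -> i11 (and) RAW r1
  cy9 -> i12+i13 (blt;sub) dual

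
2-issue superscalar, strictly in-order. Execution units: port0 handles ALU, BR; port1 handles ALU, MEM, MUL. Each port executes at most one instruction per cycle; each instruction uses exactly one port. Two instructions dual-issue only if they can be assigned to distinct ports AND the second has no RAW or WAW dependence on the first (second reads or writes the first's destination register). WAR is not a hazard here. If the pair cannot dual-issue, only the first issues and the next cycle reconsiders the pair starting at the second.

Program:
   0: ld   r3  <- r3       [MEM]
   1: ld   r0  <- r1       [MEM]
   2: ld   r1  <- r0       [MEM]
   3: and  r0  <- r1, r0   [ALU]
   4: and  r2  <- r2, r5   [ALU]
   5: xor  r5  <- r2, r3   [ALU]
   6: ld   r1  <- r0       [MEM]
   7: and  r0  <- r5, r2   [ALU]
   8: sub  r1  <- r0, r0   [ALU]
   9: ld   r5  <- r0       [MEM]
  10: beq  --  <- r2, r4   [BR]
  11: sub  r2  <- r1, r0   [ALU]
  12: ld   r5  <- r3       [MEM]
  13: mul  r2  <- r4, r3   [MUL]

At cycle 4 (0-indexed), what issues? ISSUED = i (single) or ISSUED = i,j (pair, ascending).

0. ld.MEM @i0  | no-port MEM/MEM
1. ld.MEM @i1  | no-port MEM/MEM
2. ld.MEM @i2  | RAW r1
3. and.ALU+and.ALU @i3&i4  | 2-wide
4. xor.ALU+ld.MEM @i5&i6  | 2-wide
5. and.ALU @i7  | RAW r0
6. sub.ALU+ld.MEM @i8&i9  | 2-wide
7. beq.BR+sub.ALU @i10&i11  | 2-wide
8. ld.MEM @i12  | no-port MEM/MUL
9. mul.MUL @i13  | tail

ISSUED = 5,6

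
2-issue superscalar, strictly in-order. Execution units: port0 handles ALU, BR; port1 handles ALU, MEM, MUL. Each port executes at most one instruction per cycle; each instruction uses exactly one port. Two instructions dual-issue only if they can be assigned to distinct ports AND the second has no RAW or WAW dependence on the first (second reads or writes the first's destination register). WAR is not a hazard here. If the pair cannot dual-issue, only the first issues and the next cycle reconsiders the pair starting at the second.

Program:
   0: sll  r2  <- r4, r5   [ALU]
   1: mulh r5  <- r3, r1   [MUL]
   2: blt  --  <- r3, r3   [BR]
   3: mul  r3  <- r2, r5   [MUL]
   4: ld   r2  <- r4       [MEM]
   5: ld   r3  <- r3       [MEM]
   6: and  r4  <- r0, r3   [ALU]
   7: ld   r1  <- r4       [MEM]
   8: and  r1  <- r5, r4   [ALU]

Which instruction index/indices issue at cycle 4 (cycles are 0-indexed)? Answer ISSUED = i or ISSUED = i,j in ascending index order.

#0 head=0: sll;mulh i0/i1 pair
#1 head=2: blt;mul i2/i3 pair
#2 head=4: ld i4 no-port MEM/MEM
#3 head=5: ld i5 RAW r3
#4 head=6: and i6 RAW r4
#5 head=7: ld i7 WAW r1
#6 head=8: and i8 tail

ISSUED = 6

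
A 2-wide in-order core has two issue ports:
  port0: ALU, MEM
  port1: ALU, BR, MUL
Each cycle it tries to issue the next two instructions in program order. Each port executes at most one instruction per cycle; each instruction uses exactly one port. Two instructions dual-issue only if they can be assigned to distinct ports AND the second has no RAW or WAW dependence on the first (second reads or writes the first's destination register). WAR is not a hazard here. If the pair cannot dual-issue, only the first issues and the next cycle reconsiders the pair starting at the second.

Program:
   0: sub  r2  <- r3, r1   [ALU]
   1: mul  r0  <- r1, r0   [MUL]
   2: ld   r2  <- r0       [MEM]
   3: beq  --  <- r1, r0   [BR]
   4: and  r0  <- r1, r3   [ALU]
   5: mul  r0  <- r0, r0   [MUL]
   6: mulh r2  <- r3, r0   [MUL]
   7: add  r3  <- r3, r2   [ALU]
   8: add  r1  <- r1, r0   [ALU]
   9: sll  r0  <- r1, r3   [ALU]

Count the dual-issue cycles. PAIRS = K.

PAIRS = 3

[0] i0,i1  sub.ALU/mul.MUL  -- pair
[1] i2,i3  ld.MEM/beq.BR  -- pair
[2] i4  and.ALU  -- RAW+WAW r0
[3] i5  mul.MUL  -- no-port MUL/MUL
[4] i6  mulh.MUL  -- RAW r2
[5] i7,i8  add.ALU/add.ALU  -- pair
[6] i9  sll.ALU  -- tail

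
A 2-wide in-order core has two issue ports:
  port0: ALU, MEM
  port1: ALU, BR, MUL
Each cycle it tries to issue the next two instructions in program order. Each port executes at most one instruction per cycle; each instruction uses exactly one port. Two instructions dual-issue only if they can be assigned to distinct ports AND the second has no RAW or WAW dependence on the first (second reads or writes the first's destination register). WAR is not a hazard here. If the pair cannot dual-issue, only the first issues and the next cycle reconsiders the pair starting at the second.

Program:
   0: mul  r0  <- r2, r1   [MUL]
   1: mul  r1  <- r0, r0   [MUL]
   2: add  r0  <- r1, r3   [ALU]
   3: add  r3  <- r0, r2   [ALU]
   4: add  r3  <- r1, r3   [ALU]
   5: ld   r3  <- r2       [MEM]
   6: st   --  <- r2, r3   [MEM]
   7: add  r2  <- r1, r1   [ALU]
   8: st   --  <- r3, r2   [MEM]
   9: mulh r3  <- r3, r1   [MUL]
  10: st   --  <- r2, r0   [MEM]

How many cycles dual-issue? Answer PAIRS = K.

[0] i0  mul.MUL  -- no-port MUL/MUL
[1] i1  mul.MUL  -- RAW r1
[2] i2  add.ALU  -- RAW r0
[3] i3  add.ALU  -- RAW+WAW r3
[4] i4  add.ALU  -- WAW r3
[5] i5  ld.MEM  -- no-port MEM/MEM
[6] i6&i7  st.MEM;add.ALU  -- dual
[7] i8&i9  st.MEM;mulh.MUL  -- dual
[8] i10  st.MEM  -- tail

PAIRS = 2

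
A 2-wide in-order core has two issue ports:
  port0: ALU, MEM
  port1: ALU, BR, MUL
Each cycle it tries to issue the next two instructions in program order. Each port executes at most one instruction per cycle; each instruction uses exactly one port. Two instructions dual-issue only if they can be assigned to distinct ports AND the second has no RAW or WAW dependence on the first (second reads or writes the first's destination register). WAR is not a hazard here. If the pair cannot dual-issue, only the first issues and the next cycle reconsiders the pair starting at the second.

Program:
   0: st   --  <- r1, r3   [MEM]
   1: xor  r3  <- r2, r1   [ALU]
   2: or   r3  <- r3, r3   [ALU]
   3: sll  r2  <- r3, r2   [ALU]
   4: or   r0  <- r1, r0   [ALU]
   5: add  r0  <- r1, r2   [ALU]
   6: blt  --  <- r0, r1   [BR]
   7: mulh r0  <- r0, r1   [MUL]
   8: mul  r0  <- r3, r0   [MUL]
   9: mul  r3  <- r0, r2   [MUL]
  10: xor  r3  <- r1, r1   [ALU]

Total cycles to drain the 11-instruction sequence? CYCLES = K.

CYCLES = 9

  cy0 -> i0,i1 (st xor) dual
  cy1 -> i2 (or) RAW r3
  cy2 -> i3,i4 (sll or) dual
  cy3 -> i5 (add) RAW r0
  cy4 -> i6 (blt) no-port BR/MUL
  cy5 -> i7 (mulh) no-port MUL/MUL
  cy6 -> i8 (mul) no-port MUL/MUL
  cy7 -> i9 (mul) WAW r3
  cy8 -> i10 (xor) tail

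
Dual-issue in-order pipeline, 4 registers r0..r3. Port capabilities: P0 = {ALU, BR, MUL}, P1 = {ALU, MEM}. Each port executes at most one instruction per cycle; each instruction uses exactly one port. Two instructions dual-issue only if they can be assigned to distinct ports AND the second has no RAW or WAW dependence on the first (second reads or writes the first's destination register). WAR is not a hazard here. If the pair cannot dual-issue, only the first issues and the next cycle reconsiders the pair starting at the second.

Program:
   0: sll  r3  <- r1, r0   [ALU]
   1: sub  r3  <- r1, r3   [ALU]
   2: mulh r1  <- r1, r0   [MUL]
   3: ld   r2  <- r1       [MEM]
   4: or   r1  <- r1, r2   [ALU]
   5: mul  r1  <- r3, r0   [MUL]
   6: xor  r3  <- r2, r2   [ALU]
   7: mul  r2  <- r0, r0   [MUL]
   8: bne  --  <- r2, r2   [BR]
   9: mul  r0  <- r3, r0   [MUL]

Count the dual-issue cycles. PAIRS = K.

PAIRS = 2

#0 head=0: sll.ALU i0 RAW+WAW r3
#1 head=1: sub.ALU+mulh.MUL i1,i2 2-wide
#2 head=3: ld.MEM i3 RAW r2
#3 head=4: or.ALU i4 WAW r1
#4 head=5: mul.MUL+xor.ALU i5,i6 2-wide
#5 head=7: mul.MUL i7 no-port MUL/BR
#6 head=8: bne.BR i8 no-port BR/MUL
#7 head=9: mul.MUL i9 tail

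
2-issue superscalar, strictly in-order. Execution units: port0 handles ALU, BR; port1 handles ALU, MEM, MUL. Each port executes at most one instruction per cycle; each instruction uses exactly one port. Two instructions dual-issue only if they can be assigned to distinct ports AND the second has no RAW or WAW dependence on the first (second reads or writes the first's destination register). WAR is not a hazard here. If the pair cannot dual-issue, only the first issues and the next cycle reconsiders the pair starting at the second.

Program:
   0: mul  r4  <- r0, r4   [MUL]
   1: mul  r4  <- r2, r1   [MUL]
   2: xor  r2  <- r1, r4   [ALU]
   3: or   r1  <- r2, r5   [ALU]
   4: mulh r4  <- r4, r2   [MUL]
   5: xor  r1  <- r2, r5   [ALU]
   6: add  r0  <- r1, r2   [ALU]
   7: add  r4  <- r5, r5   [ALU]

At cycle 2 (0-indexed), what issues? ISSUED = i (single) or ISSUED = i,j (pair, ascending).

#0 head=0: mul i0 no-port MUL/MUL
#1 head=1: mul i1 RAW r4
#2 head=2: xor i2 RAW r2
#3 head=3: or mulh i3,i4 2-wide
#4 head=5: xor i5 RAW r1
#5 head=6: add add i6,i7 2-wide

ISSUED = 2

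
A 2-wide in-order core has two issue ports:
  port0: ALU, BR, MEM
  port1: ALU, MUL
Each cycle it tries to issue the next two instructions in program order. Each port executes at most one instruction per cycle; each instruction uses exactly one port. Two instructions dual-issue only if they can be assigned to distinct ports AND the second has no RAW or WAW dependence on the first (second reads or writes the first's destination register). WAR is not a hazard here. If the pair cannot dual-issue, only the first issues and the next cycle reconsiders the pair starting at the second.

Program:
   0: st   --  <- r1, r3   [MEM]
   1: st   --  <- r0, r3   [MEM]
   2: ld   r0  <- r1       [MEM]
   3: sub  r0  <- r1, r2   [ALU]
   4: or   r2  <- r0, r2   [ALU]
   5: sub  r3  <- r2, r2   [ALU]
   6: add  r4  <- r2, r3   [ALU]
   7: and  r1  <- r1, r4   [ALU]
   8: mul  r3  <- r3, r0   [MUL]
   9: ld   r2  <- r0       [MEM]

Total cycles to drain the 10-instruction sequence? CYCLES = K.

#0 head=0: st i0 no-port MEM/MEM
#1 head=1: st i1 no-port MEM/MEM
#2 head=2: ld i2 WAW r0
#3 head=3: sub i3 RAW r0
#4 head=4: or i4 RAW r2
#5 head=5: sub i5 RAW r3
#6 head=6: add i6 RAW r4
#7 head=7: and/mul i7,i8 pair
#8 head=9: ld i9 tail

CYCLES = 9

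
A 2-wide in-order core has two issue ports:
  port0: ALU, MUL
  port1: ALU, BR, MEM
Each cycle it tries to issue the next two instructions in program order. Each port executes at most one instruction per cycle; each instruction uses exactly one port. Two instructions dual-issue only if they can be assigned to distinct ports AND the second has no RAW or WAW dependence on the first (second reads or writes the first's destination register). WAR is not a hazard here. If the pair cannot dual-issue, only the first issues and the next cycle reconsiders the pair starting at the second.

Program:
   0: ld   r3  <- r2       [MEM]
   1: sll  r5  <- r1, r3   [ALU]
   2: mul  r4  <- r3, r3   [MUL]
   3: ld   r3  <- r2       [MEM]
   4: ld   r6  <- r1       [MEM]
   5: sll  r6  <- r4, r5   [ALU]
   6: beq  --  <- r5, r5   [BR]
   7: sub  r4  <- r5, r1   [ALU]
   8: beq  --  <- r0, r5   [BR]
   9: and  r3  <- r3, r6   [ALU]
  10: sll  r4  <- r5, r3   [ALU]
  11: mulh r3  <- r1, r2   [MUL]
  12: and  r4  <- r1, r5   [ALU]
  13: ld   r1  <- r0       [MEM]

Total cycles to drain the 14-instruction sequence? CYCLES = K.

t=0 i0:ld ; RAW r3
t=1 i1,i2:sll/mul ; pair
t=2 i3:ld ; no-port MEM/MEM
t=3 i4:ld ; WAW r6
t=4 i5,i6:sll/beq ; pair
t=5 i7,i8:sub/beq ; pair
t=6 i9:and ; RAW r3
t=7 i10,i11:sll/mulh ; pair
t=8 i12,i13:and/ld ; pair

CYCLES = 9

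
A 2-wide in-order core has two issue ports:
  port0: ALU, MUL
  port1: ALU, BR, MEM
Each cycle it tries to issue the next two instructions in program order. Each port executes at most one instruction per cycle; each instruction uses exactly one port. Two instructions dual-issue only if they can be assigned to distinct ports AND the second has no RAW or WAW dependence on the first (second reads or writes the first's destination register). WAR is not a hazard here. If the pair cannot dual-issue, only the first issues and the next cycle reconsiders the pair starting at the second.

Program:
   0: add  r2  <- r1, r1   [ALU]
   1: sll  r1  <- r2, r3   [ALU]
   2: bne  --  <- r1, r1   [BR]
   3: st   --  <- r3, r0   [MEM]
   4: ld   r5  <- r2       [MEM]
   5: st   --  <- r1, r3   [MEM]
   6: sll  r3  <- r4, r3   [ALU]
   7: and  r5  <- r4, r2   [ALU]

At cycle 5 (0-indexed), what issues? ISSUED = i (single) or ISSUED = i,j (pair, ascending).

ISSUED = 5,6

[0] i0  add.ALU  -- RAW r2
[1] i1  sll.ALU  -- RAW r1
[2] i2  bne.BR  -- no-port BR/MEM
[3] i3  st.MEM  -- no-port MEM/MEM
[4] i4  ld.MEM  -- no-port MEM/MEM
[5] i5/i6  st.MEM/sll.ALU  -- 2-wide
[6] i7  and.ALU  -- tail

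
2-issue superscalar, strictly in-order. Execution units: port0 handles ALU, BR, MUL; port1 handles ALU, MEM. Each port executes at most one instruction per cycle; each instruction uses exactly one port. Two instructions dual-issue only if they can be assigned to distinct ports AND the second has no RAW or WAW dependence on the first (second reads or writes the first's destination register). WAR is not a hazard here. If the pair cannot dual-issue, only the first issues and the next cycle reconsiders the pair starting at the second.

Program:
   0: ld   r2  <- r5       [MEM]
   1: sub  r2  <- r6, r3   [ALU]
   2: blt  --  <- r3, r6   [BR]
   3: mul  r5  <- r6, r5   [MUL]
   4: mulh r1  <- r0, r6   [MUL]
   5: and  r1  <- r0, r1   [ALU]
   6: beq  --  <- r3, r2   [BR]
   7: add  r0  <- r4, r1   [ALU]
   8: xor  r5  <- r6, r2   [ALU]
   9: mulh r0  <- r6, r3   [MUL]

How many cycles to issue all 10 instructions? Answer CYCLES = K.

CYCLES = 7

t=0 i0:ld.MEM ; WAW r2
t=1 i1&i2:sub.ALU blt.BR ; 2-wide
t=2 i3:mul.MUL ; no-port MUL/MUL
t=3 i4:mulh.MUL ; RAW+WAW r1
t=4 i5&i6:and.ALU beq.BR ; 2-wide
t=5 i7&i8:add.ALU xor.ALU ; 2-wide
t=6 i9:mulh.MUL ; tail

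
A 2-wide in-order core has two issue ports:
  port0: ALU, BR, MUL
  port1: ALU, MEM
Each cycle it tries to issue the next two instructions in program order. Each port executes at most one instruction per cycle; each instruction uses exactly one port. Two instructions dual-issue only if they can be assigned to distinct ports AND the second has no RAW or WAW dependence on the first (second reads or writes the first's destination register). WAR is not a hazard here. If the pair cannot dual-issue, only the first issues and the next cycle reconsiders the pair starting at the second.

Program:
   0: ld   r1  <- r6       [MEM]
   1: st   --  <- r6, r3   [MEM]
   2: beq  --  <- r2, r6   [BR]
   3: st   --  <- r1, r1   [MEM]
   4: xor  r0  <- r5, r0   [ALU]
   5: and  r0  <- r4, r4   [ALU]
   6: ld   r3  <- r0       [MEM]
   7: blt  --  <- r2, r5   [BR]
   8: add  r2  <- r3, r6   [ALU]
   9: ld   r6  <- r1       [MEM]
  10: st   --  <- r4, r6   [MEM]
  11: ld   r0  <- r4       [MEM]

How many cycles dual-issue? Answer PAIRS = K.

#0 head=0: ld.MEM i0 no-port MEM/MEM
#1 head=1: st.MEM beq.BR i1&i2 2-wide
#2 head=3: st.MEM xor.ALU i3&i4 2-wide
#3 head=5: and.ALU i5 RAW r0
#4 head=6: ld.MEM blt.BR i6&i7 2-wide
#5 head=8: add.ALU ld.MEM i8&i9 2-wide
#6 head=10: st.MEM i10 no-port MEM/MEM
#7 head=11: ld.MEM i11 tail

PAIRS = 4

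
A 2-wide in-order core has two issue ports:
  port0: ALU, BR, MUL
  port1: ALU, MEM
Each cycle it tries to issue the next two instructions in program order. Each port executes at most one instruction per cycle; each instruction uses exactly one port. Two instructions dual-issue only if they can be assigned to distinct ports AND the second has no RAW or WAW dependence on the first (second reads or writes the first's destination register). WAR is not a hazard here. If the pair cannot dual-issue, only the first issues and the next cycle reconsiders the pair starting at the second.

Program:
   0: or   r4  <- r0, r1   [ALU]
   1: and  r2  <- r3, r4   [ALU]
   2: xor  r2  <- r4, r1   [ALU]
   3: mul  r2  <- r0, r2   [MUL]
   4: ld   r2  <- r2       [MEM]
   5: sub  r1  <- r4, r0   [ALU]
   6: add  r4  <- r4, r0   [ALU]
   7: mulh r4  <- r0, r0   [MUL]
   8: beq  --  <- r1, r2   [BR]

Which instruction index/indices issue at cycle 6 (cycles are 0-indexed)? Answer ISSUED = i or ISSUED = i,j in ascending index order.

ISSUED = 7

0. or @i0  | RAW r4
1. and @i1  | WAW r2
2. xor @i2  | RAW+WAW r2
3. mul @i3  | RAW+WAW r2
4. ld+sub @i4+i5  | 2-wide
5. add @i6  | WAW r4
6. mulh @i7  | no-port MUL/BR
7. beq @i8  | tail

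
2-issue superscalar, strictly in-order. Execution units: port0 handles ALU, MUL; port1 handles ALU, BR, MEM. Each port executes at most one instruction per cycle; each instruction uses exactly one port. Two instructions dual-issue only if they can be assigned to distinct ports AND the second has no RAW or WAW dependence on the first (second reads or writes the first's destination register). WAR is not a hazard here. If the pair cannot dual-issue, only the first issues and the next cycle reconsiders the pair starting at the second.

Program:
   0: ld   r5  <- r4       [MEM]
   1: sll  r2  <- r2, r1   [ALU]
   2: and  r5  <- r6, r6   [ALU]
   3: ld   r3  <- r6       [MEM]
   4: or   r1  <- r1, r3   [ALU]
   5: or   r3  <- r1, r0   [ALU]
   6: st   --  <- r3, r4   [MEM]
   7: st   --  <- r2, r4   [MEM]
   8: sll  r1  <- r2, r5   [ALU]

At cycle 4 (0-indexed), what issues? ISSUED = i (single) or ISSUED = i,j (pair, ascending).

[0] i0,i1  ld;sll  -- 2-wide
[1] i2,i3  and;ld  -- 2-wide
[2] i4  or  -- RAW r1
[3] i5  or  -- RAW r3
[4] i6  st  -- no-port MEM/MEM
[5] i7,i8  st;sll  -- 2-wide

ISSUED = 6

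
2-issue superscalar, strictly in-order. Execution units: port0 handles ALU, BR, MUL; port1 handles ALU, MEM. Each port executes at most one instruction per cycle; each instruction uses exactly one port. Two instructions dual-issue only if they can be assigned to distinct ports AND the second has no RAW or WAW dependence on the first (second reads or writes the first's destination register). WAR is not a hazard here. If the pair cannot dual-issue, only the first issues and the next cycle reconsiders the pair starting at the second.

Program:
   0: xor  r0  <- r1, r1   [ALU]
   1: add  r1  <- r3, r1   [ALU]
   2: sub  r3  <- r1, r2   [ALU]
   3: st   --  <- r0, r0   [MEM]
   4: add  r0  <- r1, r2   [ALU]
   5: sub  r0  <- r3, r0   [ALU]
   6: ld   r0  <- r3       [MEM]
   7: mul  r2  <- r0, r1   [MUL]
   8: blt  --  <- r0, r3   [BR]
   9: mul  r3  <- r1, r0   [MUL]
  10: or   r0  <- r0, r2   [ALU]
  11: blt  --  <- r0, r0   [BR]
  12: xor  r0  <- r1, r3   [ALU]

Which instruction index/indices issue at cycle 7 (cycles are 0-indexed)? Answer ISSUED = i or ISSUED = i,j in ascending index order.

t=0 i0&i1:xor add ; dual
t=1 i2&i3:sub st ; dual
t=2 i4:add ; RAW+WAW r0
t=3 i5:sub ; WAW r0
t=4 i6:ld ; RAW r0
t=5 i7:mul ; no-port MUL/BR
t=6 i8:blt ; no-port BR/MUL
t=7 i9&i10:mul or ; dual
t=8 i11&i12:blt xor ; dual

ISSUED = 9,10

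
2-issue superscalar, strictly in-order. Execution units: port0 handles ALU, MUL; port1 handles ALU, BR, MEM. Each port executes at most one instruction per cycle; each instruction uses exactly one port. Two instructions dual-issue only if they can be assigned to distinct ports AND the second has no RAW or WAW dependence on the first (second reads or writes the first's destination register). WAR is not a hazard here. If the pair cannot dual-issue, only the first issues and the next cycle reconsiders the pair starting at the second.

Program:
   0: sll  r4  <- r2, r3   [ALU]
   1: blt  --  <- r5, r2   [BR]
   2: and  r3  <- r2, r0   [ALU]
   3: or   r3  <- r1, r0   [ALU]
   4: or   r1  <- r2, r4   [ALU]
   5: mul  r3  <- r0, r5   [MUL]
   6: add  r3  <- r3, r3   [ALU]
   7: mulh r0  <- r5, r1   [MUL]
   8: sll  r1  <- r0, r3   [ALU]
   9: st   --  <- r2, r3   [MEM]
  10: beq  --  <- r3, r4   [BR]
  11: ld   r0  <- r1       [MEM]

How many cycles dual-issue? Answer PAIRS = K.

#0 head=0: sll.ALU/blt.BR i0,i1 dual
#1 head=2: and.ALU i2 WAW r3
#2 head=3: or.ALU/or.ALU i3,i4 dual
#3 head=5: mul.MUL i5 RAW+WAW r3
#4 head=6: add.ALU/mulh.MUL i6,i7 dual
#5 head=8: sll.ALU/st.MEM i8,i9 dual
#6 head=10: beq.BR i10 no-port BR/MEM
#7 head=11: ld.MEM i11 tail

PAIRS = 4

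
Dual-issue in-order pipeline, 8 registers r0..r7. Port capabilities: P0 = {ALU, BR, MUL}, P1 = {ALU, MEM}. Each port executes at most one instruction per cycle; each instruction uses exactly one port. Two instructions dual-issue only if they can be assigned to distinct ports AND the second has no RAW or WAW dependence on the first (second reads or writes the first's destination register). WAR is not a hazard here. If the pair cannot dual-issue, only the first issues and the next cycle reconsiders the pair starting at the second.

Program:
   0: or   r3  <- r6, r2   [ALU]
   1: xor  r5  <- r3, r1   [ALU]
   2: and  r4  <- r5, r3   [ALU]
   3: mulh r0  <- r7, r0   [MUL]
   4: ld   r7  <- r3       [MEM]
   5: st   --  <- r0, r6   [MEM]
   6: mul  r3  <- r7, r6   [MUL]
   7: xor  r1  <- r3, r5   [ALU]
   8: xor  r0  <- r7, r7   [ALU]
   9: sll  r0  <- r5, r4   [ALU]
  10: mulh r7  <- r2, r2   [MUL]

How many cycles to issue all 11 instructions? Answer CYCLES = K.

CYCLES = 7

c0: i0 or  RAW r3
c1: i1 xor  RAW r5
c2: i2&i3 and/mulh  dual
c3: i4 ld  no-port MEM/MEM
c4: i5&i6 st/mul  dual
c5: i7&i8 xor/xor  dual
c6: i9&i10 sll/mulh  dual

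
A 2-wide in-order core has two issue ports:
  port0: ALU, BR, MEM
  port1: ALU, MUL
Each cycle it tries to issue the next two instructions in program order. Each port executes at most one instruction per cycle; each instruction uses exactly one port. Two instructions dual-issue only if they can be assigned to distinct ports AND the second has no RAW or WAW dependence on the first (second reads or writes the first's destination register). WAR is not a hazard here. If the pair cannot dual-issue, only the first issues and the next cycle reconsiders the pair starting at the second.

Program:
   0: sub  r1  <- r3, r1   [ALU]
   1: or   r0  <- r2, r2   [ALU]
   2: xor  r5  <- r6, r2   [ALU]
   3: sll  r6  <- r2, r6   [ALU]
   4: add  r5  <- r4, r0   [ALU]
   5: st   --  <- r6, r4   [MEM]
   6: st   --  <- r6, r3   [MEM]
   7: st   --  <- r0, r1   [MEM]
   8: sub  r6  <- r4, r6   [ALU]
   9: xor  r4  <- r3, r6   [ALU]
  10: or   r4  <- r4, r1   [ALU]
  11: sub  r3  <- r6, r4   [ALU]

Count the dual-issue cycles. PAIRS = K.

[0] i0&i1  sub/or  -- pair
[1] i2&i3  xor/sll  -- pair
[2] i4&i5  add/st  -- pair
[3] i6  st  -- no-port MEM/MEM
[4] i7&i8  st/sub  -- pair
[5] i9  xor  -- RAW+WAW r4
[6] i10  or  -- RAW r4
[7] i11  sub  -- tail

PAIRS = 4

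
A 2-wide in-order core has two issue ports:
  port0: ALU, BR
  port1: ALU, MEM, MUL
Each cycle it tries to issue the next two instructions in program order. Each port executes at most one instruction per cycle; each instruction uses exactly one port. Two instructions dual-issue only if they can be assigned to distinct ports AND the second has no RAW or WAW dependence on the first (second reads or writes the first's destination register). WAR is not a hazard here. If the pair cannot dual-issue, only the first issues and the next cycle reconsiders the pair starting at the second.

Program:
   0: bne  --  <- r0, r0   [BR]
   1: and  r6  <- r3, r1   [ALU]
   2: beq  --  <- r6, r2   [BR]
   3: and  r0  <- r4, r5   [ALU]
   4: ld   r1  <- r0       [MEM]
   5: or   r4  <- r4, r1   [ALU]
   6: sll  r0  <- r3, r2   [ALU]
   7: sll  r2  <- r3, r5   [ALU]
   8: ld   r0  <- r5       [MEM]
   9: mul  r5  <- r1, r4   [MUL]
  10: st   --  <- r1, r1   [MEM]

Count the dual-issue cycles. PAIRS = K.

  cy0 -> i0/i1 (bne/and) dual
  cy1 -> i2/i3 (beq/and) dual
  cy2 -> i4 (ld) RAW r1
  cy3 -> i5/i6 (or/sll) dual
  cy4 -> i7/i8 (sll/ld) dual
  cy5 -> i9 (mul) no-port MUL/MEM
  cy6 -> i10 (st) tail

PAIRS = 4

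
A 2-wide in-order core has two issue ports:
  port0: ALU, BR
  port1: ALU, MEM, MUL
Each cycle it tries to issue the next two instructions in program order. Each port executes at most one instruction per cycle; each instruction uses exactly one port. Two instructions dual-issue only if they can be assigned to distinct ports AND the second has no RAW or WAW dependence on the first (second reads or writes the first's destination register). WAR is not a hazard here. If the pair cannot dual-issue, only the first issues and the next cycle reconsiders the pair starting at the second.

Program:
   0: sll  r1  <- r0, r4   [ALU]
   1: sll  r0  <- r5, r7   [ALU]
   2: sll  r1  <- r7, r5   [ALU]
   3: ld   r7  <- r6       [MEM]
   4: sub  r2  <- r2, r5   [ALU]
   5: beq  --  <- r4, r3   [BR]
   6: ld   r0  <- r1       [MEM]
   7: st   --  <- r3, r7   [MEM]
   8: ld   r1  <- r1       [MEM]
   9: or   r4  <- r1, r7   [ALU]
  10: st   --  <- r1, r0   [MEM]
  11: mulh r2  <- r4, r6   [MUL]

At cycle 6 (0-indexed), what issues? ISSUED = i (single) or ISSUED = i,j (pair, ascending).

c0: i0&i1 sll.ALU/sll.ALU  2-wide
c1: i2&i3 sll.ALU/ld.MEM  2-wide
c2: i4&i5 sub.ALU/beq.BR  2-wide
c3: i6 ld.MEM  no-port MEM/MEM
c4: i7 st.MEM  no-port MEM/MEM
c5: i8 ld.MEM  RAW r1
c6: i9&i10 or.ALU/st.MEM  2-wide
c7: i11 mulh.MUL  tail

ISSUED = 9,10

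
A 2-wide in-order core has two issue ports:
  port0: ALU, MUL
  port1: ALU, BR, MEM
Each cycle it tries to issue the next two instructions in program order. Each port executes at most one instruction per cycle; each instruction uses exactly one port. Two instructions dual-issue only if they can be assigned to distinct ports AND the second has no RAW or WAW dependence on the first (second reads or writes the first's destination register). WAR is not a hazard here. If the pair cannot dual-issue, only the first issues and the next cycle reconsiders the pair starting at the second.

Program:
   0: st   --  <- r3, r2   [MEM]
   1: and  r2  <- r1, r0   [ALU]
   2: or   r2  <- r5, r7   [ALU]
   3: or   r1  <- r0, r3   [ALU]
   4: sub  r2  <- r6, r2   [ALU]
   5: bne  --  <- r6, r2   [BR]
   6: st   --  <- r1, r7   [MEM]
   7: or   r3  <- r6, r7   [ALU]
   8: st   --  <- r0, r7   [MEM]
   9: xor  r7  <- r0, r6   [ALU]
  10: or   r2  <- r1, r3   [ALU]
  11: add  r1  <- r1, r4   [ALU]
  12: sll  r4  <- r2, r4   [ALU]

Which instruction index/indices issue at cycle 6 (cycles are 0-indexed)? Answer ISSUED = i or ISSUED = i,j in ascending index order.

ISSUED = 10,11

  cy0 -> i0&i1 (st and) 2-wide
  cy1 -> i2&i3 (or or) 2-wide
  cy2 -> i4 (sub) RAW r2
  cy3 -> i5 (bne) no-port BR/MEM
  cy4 -> i6&i7 (st or) 2-wide
  cy5 -> i8&i9 (st xor) 2-wide
  cy6 -> i10&i11 (or add) 2-wide
  cy7 -> i12 (sll) tail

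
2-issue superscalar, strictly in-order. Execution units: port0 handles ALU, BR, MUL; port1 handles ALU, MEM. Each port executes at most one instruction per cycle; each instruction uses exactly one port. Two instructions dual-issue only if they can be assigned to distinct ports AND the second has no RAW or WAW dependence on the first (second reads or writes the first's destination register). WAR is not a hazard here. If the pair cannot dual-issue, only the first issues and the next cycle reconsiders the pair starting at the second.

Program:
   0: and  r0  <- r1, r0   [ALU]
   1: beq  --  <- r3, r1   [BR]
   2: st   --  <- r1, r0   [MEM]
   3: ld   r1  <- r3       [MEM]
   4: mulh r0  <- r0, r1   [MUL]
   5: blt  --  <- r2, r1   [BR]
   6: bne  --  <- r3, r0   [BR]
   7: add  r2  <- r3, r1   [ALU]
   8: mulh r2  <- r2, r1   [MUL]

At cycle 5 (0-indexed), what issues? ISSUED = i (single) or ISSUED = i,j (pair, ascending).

ISSUED = 6,7

0. and.ALU;beq.BR @i0/i1  | 2-wide
1. st.MEM @i2  | no-port MEM/MEM
2. ld.MEM @i3  | RAW r1
3. mulh.MUL @i4  | no-port MUL/BR
4. blt.BR @i5  | no-port BR/BR
5. bne.BR;add.ALU @i6/i7  | 2-wide
6. mulh.MUL @i8  | tail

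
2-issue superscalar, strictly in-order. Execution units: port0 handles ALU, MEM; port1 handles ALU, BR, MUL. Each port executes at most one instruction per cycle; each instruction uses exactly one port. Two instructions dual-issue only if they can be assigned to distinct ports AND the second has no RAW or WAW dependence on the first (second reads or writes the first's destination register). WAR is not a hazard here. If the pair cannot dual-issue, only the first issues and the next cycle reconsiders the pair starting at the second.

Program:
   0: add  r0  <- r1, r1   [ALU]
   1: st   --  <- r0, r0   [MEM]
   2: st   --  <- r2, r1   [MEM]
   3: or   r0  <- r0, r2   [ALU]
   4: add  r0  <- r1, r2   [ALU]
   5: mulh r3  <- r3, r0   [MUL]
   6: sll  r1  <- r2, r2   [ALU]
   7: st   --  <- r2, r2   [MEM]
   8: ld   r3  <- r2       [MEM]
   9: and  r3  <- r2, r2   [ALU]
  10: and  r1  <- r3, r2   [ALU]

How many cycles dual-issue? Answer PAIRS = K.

#0 head=0: add i0 RAW r0
#1 head=1: st i1 no-port MEM/MEM
#2 head=2: st/or i2,i3 pair
#3 head=4: add i4 RAW r0
#4 head=5: mulh/sll i5,i6 pair
#5 head=7: st i7 no-port MEM/MEM
#6 head=8: ld i8 WAW r3
#7 head=9: and i9 RAW r3
#8 head=10: and i10 tail

PAIRS = 2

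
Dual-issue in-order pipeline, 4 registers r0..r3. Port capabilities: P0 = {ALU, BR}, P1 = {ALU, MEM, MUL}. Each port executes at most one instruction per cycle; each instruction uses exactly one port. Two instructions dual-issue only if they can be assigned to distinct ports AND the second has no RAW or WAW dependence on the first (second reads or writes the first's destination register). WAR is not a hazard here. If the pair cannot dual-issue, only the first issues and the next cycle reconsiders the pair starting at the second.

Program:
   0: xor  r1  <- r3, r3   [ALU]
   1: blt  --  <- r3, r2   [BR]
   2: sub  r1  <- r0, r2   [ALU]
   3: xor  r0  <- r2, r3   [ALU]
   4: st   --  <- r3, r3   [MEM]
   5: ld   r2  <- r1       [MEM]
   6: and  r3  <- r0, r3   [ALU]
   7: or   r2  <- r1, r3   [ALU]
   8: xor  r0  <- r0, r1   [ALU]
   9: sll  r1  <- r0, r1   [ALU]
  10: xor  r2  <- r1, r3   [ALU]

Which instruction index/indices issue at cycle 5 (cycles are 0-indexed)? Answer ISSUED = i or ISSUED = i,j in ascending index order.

  cy0 -> i0+i1 (xor.ALU;blt.BR) pair
  cy1 -> i2+i3 (sub.ALU;xor.ALU) pair
  cy2 -> i4 (st.MEM) no-port MEM/MEM
  cy3 -> i5+i6 (ld.MEM;and.ALU) pair
  cy4 -> i7+i8 (or.ALU;xor.ALU) pair
  cy5 -> i9 (sll.ALU) RAW r1
  cy6 -> i10 (xor.ALU) tail

ISSUED = 9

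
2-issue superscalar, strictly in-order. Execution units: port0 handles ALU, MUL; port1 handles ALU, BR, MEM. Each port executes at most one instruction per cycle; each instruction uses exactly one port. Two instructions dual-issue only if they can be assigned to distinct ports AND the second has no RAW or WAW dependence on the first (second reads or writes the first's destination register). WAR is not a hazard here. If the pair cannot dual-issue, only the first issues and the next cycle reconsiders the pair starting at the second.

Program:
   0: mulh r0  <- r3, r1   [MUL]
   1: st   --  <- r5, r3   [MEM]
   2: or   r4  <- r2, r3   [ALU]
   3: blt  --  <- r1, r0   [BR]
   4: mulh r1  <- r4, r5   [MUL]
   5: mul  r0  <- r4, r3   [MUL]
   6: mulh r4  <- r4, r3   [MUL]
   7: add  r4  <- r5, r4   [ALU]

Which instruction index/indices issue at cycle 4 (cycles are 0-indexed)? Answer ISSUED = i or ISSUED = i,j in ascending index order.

ISSUED = 6

  cy0 -> i0+i1 (mulh.MUL+st.MEM) dual
  cy1 -> i2+i3 (or.ALU+blt.BR) dual
  cy2 -> i4 (mulh.MUL) no-port MUL/MUL
  cy3 -> i5 (mul.MUL) no-port MUL/MUL
  cy4 -> i6 (mulh.MUL) RAW+WAW r4
  cy5 -> i7 (add.ALU) tail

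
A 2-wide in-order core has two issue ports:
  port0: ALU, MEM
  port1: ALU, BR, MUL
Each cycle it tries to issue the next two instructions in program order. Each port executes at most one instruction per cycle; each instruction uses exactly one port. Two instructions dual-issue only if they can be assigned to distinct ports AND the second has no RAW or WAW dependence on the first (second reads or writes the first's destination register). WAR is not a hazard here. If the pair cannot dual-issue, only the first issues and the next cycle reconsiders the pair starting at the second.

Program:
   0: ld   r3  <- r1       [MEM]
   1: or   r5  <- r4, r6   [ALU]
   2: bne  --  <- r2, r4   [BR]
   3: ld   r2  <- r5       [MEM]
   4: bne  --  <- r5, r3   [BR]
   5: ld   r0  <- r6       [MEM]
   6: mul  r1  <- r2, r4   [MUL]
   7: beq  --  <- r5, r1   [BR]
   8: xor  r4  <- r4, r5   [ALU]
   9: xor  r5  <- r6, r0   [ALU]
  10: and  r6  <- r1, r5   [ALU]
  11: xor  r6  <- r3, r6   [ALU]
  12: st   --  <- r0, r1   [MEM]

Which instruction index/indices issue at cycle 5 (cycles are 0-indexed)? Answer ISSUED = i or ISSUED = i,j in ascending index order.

  cy0 -> i0+i1 (ld.MEM+or.ALU) 2-wide
  cy1 -> i2+i3 (bne.BR+ld.MEM) 2-wide
  cy2 -> i4+i5 (bne.BR+ld.MEM) 2-wide
  cy3 -> i6 (mul.MUL) no-port MUL/BR
  cy4 -> i7+i8 (beq.BR+xor.ALU) 2-wide
  cy5 -> i9 (xor.ALU) RAW r5
  cy6 -> i10 (and.ALU) RAW+WAW r6
  cy7 -> i11+i12 (xor.ALU+st.MEM) 2-wide

ISSUED = 9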